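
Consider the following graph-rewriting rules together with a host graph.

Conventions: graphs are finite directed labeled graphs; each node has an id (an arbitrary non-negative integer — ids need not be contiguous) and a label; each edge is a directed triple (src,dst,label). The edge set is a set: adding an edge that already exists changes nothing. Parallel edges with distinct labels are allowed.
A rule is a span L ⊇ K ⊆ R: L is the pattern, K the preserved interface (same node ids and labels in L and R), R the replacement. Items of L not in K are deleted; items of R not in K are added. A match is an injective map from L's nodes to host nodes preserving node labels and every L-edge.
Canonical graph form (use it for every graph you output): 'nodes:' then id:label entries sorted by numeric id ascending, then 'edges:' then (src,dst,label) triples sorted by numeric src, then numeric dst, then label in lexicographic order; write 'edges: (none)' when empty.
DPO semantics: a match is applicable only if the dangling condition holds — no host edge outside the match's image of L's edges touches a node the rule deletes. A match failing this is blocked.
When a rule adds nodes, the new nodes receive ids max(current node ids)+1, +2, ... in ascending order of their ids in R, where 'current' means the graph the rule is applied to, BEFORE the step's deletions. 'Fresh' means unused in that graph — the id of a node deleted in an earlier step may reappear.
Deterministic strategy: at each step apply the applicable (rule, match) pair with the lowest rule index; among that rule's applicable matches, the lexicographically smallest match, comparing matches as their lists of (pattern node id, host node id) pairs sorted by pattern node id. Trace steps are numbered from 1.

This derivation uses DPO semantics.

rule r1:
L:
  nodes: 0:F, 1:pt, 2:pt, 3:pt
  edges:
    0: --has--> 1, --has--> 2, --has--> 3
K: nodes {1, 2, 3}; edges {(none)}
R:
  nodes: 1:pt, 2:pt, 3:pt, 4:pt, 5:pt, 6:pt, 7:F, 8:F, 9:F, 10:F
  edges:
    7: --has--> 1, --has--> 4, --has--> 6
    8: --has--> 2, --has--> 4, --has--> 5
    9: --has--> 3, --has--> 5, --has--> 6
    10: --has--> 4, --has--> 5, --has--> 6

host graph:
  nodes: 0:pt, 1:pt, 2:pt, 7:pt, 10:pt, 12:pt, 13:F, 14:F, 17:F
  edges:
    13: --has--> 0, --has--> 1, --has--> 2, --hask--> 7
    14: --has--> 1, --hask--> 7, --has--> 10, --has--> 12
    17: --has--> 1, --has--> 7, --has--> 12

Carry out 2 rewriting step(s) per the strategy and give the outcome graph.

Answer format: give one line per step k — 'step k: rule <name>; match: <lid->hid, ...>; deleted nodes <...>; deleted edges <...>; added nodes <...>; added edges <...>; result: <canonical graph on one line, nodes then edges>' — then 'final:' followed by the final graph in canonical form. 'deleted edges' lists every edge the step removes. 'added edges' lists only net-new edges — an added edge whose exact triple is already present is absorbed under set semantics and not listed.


step 1: rule r1; match: 0->17, 1->1, 2->7, 3->12; deleted nodes 17; deleted edges (17,1,has); (17,7,has); (17,12,has); added nodes 18, 19, 20, 21, 22, 23, 24; added edges (21,1,has); (21,18,has); (21,20,has); (22,7,has); (22,18,has); (22,19,has); (23,12,has); (23,19,has); (23,20,has); (24,18,has); (24,19,has); (24,20,has); result: nodes: 0:pt, 1:pt, 2:pt, 7:pt, 10:pt, 12:pt, 13:F, 14:F, 18:pt, 19:pt, 20:pt, 21:F, 22:F, 23:F, 24:F edges: (13,0,has); (13,1,has); (13,2,has); (13,7,hask); (14,1,has); (14,7,hask); (14,10,has); (14,12,has); (21,1,has); (21,18,has); (21,20,has); (22,7,has); (22,18,has); (22,19,has); (23,12,has); (23,19,has); (23,20,has); (24,18,has); (24,19,has); (24,20,has)
step 2: rule r1; match: 0->21, 1->1, 2->18, 3->20; deleted nodes 21; deleted edges (21,1,has); (21,18,has); (21,20,has); added nodes 25, 26, 27, 28, 29, 30, 31; added edges (28,1,has); (28,25,has); (28,27,has); (29,18,has); (29,25,has); (29,26,has); (30,20,has); (30,26,has); (30,27,has); (31,25,has); (31,26,has); (31,27,has); result: nodes: 0:pt, 1:pt, 2:pt, 7:pt, 10:pt, 12:pt, 13:F, 14:F, 18:pt, 19:pt, 20:pt, 22:F, 23:F, 24:F, 25:pt, 26:pt, 27:pt, 28:F, 29:F, 30:F, 31:F edges: (13,0,has); (13,1,has); (13,2,has); (13,7,hask); (14,1,has); (14,7,hask); (14,10,has); (14,12,has); (22,7,has); (22,18,has); (22,19,has); (23,12,has); (23,19,has); (23,20,has); (24,18,has); (24,19,has); (24,20,has); (28,1,has); (28,25,has); (28,27,has); (29,18,has); (29,25,has); (29,26,has); (30,20,has); (30,26,has); (30,27,has); (31,25,has); (31,26,has); (31,27,has)
final:
nodes: 0:pt, 1:pt, 2:pt, 7:pt, 10:pt, 12:pt, 13:F, 14:F, 18:pt, 19:pt, 20:pt, 22:F, 23:F, 24:F, 25:pt, 26:pt, 27:pt, 28:F, 29:F, 30:F, 31:F
edges: (13,0,has); (13,1,has); (13,2,has); (13,7,hask); (14,1,has); (14,7,hask); (14,10,has); (14,12,has); (22,7,has); (22,18,has); (22,19,has); (23,12,has); (23,19,has); (23,20,has); (24,18,has); (24,19,has); (24,20,has); (28,1,has); (28,25,has); (28,27,has); (29,18,has); (29,25,has); (29,26,has); (30,20,has); (30,26,has); (30,27,has); (31,25,has); (31,26,has); (31,27,has)


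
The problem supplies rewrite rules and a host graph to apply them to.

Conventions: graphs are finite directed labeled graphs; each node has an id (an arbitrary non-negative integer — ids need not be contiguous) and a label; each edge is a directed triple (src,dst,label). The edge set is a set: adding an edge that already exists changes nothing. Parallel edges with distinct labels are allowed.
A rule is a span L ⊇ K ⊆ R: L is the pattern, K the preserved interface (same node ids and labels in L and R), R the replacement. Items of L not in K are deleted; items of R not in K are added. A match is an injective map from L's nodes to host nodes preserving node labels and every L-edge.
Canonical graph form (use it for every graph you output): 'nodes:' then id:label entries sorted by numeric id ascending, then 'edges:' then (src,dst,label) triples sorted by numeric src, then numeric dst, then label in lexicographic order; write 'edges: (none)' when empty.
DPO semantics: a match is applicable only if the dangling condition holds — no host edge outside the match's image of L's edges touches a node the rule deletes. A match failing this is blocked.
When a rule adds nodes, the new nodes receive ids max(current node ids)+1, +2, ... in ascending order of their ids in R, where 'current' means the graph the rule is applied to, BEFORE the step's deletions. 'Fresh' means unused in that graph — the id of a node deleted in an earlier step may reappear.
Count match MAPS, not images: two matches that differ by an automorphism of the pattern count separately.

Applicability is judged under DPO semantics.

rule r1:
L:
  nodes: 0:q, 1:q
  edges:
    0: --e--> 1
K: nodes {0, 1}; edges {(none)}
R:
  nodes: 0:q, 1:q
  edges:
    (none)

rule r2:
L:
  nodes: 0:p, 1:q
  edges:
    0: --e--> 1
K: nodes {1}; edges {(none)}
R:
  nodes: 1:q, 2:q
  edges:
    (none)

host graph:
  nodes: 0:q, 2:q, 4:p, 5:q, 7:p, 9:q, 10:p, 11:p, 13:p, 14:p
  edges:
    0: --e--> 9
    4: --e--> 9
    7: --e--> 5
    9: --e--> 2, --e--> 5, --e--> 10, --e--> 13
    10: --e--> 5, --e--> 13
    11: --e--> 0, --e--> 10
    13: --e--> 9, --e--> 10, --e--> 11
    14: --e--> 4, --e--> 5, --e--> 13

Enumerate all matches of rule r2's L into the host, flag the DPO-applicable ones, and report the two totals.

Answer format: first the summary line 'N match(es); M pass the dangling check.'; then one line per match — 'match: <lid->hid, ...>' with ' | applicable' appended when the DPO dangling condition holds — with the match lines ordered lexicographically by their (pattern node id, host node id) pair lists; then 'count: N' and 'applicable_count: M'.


6 match(es); 1 pass the dangling check.
match: 0->4, 1->9
match: 0->7, 1->5 | applicable
match: 0->10, 1->5
match: 0->11, 1->0
match: 0->13, 1->9
match: 0->14, 1->5
count: 6
applicable_count: 1


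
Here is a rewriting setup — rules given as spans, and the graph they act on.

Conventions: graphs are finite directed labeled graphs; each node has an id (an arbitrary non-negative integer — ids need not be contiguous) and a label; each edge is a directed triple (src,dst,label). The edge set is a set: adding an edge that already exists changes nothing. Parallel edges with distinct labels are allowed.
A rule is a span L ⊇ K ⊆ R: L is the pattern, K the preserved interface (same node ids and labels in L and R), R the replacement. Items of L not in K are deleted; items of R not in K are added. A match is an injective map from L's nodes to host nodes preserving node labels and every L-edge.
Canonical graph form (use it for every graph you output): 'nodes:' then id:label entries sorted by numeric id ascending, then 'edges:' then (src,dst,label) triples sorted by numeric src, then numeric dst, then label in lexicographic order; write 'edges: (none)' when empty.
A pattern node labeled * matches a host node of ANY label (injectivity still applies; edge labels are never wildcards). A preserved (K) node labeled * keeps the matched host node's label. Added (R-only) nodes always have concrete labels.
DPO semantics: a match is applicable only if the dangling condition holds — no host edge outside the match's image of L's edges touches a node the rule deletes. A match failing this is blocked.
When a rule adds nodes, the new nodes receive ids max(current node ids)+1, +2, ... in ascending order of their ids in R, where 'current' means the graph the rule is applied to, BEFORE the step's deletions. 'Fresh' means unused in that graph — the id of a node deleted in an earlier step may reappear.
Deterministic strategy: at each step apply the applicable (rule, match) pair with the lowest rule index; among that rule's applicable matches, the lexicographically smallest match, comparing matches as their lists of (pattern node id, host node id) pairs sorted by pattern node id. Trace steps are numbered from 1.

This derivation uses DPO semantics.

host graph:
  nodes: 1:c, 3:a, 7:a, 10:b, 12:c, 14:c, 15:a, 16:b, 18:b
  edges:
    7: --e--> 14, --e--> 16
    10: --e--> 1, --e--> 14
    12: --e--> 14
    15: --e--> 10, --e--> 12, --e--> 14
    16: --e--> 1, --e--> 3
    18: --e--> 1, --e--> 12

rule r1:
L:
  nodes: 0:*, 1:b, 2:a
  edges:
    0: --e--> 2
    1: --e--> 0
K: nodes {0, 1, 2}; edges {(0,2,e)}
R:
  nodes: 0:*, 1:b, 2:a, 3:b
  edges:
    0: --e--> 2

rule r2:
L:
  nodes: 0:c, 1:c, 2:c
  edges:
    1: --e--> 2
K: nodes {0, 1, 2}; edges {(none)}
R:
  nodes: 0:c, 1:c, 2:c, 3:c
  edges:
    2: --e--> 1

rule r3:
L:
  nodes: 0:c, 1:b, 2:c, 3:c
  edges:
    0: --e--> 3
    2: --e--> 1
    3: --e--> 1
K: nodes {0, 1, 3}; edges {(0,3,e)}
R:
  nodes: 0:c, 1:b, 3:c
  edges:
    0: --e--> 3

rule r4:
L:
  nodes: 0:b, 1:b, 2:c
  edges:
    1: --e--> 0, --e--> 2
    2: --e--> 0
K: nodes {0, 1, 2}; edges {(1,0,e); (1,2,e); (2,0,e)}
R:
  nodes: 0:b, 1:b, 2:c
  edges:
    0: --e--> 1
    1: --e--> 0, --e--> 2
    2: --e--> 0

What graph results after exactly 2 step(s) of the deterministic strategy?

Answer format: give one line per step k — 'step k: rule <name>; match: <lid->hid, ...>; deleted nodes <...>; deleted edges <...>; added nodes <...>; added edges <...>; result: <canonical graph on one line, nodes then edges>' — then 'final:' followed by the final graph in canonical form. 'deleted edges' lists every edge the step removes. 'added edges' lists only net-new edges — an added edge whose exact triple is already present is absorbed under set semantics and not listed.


step 1: rule r2; match: 0->1, 1->12, 2->14; deleted nodes (none); deleted edges (12,14,e); added nodes 19; added edges (14,12,e); result: nodes: 1:c, 3:a, 7:a, 10:b, 12:c, 14:c, 15:a, 16:b, 18:b, 19:c edges: (7,14,e); (7,16,e); (10,1,e); (10,14,e); (14,12,e); (15,10,e); (15,12,e); (15,14,e); (16,1,e); (16,3,e); (18,1,e); (18,12,e)
step 2: rule r2; match: 0->1, 1->14, 2->12; deleted nodes (none); deleted edges (14,12,e); added nodes 20; added edges (12,14,e); result: nodes: 1:c, 3:a, 7:a, 10:b, 12:c, 14:c, 15:a, 16:b, 18:b, 19:c, 20:c edges: (7,14,e); (7,16,e); (10,1,e); (10,14,e); (12,14,e); (15,10,e); (15,12,e); (15,14,e); (16,1,e); (16,3,e); (18,1,e); (18,12,e)
final:
nodes: 1:c, 3:a, 7:a, 10:b, 12:c, 14:c, 15:a, 16:b, 18:b, 19:c, 20:c
edges: (7,14,e); (7,16,e); (10,1,e); (10,14,e); (12,14,e); (15,10,e); (15,12,e); (15,14,e); (16,1,e); (16,3,e); (18,1,e); (18,12,e)


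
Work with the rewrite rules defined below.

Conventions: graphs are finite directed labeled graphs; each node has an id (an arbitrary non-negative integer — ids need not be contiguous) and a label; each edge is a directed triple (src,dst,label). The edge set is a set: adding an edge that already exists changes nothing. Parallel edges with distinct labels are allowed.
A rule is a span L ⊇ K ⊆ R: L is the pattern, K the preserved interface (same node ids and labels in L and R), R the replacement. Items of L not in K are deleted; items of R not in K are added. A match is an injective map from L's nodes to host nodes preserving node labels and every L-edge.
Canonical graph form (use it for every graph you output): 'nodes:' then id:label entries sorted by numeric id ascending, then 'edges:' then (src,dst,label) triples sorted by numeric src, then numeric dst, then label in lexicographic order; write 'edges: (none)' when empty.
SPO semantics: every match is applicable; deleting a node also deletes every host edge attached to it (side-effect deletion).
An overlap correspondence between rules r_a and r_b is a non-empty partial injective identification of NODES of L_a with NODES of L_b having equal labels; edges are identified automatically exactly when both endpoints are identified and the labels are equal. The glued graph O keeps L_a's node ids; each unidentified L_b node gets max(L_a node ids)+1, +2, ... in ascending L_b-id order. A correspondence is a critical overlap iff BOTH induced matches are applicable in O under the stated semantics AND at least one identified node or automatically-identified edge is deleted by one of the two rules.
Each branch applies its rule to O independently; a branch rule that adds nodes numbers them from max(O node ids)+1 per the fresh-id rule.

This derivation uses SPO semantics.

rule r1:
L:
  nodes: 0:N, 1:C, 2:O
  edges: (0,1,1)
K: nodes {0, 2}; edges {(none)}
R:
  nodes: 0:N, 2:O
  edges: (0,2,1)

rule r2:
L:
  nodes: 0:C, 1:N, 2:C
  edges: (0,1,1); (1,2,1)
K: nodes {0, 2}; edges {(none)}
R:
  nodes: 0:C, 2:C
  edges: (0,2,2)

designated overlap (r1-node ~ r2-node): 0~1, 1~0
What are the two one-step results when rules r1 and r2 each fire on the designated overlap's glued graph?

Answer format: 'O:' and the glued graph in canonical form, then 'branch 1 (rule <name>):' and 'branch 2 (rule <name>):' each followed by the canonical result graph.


O:
nodes: 0:N, 1:C, 2:O, 3:C
edges: (0,1,1); (0,3,1); (1,0,1)
branch 1 (rule r1):
nodes: 0:N, 2:O, 3:C
edges: (0,2,1); (0,3,1)
branch 2 (rule r2):
nodes: 1:C, 2:O, 3:C
edges: (1,3,2)


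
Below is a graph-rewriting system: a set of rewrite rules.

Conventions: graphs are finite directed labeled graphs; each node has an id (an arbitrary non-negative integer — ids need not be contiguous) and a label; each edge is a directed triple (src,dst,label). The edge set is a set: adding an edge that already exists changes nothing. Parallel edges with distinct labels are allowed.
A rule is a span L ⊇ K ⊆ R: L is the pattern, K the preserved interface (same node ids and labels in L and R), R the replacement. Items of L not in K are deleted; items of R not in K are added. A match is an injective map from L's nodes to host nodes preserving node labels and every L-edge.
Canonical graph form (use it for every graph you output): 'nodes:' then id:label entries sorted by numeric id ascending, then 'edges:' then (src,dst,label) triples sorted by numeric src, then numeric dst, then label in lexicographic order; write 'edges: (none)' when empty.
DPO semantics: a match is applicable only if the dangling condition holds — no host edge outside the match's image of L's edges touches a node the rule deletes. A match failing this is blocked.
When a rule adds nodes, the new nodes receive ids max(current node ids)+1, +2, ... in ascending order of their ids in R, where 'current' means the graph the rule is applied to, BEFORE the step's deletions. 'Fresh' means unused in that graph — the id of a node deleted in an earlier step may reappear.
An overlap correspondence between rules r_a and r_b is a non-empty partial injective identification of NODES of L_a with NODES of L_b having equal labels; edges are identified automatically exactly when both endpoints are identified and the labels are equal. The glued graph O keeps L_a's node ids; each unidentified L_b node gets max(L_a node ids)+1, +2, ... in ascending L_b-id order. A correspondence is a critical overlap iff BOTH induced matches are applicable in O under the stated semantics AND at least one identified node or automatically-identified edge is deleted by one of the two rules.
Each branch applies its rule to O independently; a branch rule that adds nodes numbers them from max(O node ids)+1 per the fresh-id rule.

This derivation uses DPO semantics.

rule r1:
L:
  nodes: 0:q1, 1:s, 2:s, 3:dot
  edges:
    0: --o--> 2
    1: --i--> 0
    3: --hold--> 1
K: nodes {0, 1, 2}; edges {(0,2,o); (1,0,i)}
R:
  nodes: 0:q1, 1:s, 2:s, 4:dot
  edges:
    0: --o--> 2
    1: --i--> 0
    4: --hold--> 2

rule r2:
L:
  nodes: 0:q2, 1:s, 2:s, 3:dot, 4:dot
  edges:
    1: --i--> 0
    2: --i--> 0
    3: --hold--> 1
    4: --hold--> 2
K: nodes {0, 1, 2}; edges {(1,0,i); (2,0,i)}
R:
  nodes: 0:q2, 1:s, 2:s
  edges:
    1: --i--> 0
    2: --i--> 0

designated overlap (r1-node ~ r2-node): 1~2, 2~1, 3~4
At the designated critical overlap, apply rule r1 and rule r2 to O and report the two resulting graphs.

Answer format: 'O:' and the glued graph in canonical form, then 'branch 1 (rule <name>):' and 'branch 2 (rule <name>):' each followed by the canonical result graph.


O:
nodes: 0:q1, 1:s, 2:s, 3:dot, 4:q2, 5:dot
edges: (0,2,o); (1,0,i); (1,4,i); (2,4,i); (3,1,hold); (5,2,hold)
branch 1 (rule r1):
nodes: 0:q1, 1:s, 2:s, 4:q2, 5:dot, 6:dot
edges: (0,2,o); (1,0,i); (1,4,i); (2,4,i); (5,2,hold); (6,2,hold)
branch 2 (rule r2):
nodes: 0:q1, 1:s, 2:s, 4:q2
edges: (0,2,o); (1,0,i); (1,4,i); (2,4,i)


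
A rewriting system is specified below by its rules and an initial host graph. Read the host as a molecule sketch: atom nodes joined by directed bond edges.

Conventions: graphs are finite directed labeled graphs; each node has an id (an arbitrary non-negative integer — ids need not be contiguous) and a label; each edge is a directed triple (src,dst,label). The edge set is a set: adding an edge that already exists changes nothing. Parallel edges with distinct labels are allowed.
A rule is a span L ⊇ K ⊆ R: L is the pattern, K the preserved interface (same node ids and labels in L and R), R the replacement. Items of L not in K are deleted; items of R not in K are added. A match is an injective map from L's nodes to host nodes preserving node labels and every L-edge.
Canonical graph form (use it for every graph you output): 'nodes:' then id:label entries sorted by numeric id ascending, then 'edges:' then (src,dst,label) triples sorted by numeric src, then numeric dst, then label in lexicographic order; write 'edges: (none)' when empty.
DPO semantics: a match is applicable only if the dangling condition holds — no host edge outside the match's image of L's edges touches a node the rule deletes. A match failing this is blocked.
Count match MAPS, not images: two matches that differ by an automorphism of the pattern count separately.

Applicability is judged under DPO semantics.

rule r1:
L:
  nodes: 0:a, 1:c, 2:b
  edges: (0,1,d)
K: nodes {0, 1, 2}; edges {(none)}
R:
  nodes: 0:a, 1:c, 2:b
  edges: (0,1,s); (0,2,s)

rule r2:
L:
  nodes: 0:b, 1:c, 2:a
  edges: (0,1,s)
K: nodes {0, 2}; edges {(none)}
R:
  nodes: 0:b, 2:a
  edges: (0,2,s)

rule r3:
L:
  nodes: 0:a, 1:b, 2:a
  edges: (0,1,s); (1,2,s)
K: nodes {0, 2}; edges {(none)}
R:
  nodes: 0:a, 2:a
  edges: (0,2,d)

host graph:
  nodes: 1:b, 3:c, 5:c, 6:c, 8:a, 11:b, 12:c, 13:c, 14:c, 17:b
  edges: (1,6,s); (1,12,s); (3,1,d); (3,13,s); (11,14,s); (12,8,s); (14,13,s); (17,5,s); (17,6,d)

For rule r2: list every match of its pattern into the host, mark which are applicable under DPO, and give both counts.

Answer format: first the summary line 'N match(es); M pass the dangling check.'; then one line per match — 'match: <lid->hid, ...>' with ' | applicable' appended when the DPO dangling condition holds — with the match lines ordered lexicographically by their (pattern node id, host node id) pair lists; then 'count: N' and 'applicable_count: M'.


4 match(es); 1 pass the dangling check.
match: 0->1, 1->6, 2->8
match: 0->1, 1->12, 2->8
match: 0->11, 1->14, 2->8
match: 0->17, 1->5, 2->8 | applicable
count: 4
applicable_count: 1


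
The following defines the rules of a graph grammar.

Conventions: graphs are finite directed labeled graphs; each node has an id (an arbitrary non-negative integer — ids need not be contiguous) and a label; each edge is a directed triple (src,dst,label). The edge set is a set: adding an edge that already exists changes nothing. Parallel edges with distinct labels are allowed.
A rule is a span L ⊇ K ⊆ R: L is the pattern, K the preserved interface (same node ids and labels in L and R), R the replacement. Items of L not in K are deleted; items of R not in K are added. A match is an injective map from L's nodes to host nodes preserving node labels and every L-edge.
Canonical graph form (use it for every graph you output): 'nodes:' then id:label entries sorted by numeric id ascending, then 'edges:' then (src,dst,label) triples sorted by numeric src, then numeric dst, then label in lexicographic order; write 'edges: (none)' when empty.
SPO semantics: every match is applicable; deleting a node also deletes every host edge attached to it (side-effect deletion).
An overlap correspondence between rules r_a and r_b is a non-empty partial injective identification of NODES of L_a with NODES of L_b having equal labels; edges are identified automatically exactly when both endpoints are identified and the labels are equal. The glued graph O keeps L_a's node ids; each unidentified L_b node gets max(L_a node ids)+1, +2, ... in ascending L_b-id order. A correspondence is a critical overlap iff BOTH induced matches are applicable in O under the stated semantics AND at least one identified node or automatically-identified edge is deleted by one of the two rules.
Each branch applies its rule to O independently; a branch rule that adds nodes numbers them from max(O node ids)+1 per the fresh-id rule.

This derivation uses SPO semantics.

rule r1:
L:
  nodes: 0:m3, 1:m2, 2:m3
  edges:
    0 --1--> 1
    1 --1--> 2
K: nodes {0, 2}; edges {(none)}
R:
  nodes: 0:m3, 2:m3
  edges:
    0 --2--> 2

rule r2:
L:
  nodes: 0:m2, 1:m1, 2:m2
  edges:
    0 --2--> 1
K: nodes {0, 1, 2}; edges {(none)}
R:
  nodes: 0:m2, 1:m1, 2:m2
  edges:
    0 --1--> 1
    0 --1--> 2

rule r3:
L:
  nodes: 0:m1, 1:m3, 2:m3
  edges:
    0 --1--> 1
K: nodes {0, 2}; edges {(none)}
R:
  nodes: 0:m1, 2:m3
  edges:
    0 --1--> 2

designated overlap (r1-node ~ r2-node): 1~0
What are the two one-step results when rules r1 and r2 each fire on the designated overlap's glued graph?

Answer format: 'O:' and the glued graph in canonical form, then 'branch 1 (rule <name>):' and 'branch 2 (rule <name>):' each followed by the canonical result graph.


O:
nodes: 0:m3, 1:m2, 2:m3, 3:m1, 4:m2
edges: (0,1,1); (1,2,1); (1,3,2)
branch 1 (rule r1):
nodes: 0:m3, 2:m3, 3:m1, 4:m2
edges: (0,2,2)
branch 2 (rule r2):
nodes: 0:m3, 1:m2, 2:m3, 3:m1, 4:m2
edges: (0,1,1); (1,2,1); (1,3,1); (1,4,1)


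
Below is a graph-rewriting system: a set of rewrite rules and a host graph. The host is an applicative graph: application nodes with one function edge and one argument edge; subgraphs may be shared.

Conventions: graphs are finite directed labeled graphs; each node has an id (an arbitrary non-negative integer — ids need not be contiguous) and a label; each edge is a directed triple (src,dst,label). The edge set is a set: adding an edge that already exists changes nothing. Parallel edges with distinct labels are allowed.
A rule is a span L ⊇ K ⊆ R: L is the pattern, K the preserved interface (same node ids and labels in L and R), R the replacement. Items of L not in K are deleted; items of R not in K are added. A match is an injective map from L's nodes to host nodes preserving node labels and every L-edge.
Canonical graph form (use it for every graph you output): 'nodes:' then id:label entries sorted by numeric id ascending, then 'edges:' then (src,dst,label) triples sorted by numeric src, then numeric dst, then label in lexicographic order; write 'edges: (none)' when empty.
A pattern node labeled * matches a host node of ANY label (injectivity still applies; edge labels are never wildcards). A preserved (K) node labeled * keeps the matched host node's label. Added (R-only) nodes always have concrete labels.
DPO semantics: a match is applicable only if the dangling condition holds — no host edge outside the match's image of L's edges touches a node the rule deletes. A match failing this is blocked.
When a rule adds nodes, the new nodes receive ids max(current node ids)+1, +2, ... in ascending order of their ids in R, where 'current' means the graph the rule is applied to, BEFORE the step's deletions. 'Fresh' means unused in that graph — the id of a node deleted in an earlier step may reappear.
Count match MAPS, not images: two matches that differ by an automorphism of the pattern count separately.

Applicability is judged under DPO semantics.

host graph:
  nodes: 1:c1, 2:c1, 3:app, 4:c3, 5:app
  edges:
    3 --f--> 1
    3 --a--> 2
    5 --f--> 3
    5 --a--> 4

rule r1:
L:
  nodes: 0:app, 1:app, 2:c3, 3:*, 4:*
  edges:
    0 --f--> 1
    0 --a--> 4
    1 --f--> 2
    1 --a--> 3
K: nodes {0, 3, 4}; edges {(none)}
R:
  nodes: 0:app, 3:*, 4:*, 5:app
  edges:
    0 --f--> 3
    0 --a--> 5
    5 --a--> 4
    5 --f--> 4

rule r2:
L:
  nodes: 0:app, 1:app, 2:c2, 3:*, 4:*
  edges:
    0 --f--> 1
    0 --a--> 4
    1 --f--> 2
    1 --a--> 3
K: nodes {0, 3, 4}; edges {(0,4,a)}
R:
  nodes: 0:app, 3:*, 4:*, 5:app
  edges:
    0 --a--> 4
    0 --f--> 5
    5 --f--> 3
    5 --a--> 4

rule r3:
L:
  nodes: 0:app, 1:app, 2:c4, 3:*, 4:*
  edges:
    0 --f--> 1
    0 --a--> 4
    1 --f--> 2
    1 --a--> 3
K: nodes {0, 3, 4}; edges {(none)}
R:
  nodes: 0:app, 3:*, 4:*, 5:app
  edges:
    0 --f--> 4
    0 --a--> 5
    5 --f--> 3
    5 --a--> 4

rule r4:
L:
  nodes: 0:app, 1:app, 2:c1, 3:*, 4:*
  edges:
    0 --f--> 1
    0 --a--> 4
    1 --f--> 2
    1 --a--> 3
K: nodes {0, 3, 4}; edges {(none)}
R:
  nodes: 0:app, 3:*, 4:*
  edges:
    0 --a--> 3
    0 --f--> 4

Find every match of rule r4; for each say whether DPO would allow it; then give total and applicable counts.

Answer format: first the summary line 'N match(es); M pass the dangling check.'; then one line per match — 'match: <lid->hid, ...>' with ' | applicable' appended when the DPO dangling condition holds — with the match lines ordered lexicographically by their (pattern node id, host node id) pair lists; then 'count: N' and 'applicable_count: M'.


1 match(es); 1 pass the dangling check.
match: 0->5, 1->3, 2->1, 3->2, 4->4 | applicable
count: 1
applicable_count: 1


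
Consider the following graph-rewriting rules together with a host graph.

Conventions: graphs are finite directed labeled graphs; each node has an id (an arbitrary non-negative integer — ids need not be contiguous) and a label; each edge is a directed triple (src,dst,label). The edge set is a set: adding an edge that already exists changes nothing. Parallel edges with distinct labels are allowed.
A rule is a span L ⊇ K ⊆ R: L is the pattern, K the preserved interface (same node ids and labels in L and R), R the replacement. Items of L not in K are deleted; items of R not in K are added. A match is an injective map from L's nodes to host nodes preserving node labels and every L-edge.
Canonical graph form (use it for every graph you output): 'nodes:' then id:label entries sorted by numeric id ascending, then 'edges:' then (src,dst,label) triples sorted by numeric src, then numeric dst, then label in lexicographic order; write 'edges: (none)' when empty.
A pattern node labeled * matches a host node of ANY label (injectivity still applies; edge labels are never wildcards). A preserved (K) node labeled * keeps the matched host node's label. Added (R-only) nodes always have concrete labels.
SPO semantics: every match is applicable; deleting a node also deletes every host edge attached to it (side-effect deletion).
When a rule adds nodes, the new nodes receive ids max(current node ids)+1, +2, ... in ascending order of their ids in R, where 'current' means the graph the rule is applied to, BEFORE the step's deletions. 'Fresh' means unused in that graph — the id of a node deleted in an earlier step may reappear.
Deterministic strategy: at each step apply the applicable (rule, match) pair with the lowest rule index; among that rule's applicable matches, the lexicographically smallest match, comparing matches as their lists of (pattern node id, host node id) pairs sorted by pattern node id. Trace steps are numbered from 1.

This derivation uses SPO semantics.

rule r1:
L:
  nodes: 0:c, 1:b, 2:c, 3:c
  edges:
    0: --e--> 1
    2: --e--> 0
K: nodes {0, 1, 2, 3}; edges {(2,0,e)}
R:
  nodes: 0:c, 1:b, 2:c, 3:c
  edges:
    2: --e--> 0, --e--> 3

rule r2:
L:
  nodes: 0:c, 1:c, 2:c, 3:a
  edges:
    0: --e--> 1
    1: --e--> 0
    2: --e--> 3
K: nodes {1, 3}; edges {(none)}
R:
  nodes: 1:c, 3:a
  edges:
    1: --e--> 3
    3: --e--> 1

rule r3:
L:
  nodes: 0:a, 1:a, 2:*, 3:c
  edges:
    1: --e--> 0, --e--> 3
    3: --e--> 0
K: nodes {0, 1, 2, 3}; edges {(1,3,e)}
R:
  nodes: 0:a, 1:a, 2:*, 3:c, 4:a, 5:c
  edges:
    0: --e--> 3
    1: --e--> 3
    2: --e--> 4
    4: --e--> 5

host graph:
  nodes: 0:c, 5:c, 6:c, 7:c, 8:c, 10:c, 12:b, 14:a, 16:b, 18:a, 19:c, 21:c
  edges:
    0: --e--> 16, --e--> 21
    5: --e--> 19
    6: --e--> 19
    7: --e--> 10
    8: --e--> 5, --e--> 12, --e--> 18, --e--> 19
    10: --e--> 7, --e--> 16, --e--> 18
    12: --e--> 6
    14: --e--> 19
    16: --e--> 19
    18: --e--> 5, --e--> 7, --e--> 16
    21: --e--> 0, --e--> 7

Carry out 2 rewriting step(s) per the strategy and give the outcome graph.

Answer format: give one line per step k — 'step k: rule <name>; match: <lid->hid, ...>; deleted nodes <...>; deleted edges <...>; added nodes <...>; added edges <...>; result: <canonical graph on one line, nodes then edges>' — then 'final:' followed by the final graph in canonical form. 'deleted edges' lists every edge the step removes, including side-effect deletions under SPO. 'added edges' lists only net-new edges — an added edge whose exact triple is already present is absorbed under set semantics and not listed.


step 1: rule r1; match: 0->0, 1->16, 2->21, 3->5; deleted nodes (none); deleted edges (0,16,e); added nodes (none); added edges (21,5,e); result: nodes: 0:c, 5:c, 6:c, 7:c, 8:c, 10:c, 12:b, 14:a, 16:b, 18:a, 19:c, 21:c edges: (0,21,e); (5,19,e); (6,19,e); (7,10,e); (8,5,e); (8,12,e); (8,18,e); (8,19,e); (10,7,e); (10,16,e); (10,18,e); (12,6,e); (14,19,e); (16,19,e); (18,5,e); (18,7,e); (18,16,e); (21,0,e); (21,5,e); (21,7,e)
step 2: rule r1; match: 0->10, 1->16, 2->7, 3->0; deleted nodes (none); deleted edges (10,16,e); added nodes (none); added edges (7,0,e); result: nodes: 0:c, 5:c, 6:c, 7:c, 8:c, 10:c, 12:b, 14:a, 16:b, 18:a, 19:c, 21:c edges: (0,21,e); (5,19,e); (6,19,e); (7,0,e); (7,10,e); (8,5,e); (8,12,e); (8,18,e); (8,19,e); (10,7,e); (10,18,e); (12,6,e); (14,19,e); (16,19,e); (18,5,e); (18,7,e); (18,16,e); (21,0,e); (21,5,e); (21,7,e)
final:
nodes: 0:c, 5:c, 6:c, 7:c, 8:c, 10:c, 12:b, 14:a, 16:b, 18:a, 19:c, 21:c
edges: (0,21,e); (5,19,e); (6,19,e); (7,0,e); (7,10,e); (8,5,e); (8,12,e); (8,18,e); (8,19,e); (10,7,e); (10,18,e); (12,6,e); (14,19,e); (16,19,e); (18,5,e); (18,7,e); (18,16,e); (21,0,e); (21,5,e); (21,7,e)


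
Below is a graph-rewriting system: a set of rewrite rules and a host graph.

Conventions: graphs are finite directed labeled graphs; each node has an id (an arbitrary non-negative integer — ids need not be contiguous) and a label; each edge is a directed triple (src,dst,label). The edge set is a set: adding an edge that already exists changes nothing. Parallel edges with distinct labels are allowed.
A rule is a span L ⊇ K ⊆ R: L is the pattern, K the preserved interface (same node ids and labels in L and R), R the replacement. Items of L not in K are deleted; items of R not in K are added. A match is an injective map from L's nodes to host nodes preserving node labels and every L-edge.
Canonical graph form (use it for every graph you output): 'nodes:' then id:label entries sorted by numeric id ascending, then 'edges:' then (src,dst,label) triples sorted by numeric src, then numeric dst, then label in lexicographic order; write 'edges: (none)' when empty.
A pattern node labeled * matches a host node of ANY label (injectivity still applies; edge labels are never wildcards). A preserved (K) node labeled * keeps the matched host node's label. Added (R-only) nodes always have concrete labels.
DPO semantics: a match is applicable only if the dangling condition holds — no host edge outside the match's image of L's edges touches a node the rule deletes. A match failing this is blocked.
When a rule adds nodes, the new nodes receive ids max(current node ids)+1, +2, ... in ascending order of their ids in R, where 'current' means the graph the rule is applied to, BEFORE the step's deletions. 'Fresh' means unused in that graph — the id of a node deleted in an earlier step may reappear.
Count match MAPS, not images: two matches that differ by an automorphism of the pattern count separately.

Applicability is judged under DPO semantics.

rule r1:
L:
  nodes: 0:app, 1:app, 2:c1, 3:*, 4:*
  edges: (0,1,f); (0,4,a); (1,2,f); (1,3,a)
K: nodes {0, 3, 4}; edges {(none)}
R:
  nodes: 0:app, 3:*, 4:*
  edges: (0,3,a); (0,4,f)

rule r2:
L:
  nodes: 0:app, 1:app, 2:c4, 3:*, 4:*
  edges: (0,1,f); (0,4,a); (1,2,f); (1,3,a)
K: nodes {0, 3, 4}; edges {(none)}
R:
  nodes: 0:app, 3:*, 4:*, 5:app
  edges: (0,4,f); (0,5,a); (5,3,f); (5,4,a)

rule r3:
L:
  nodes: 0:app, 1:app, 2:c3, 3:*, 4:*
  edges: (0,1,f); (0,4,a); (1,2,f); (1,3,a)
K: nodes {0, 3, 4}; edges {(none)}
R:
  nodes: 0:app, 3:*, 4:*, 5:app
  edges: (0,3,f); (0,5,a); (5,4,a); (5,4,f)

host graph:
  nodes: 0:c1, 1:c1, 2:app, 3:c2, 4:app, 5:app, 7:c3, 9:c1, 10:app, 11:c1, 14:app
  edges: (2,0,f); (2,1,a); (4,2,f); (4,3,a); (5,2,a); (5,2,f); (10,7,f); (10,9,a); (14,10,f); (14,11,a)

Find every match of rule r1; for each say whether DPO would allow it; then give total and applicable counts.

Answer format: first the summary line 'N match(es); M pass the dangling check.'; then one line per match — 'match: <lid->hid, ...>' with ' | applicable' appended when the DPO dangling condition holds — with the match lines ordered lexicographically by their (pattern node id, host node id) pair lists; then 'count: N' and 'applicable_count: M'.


1 match(es); 0 pass the dangling check.
match: 0->4, 1->2, 2->0, 3->1, 4->3
count: 1
applicable_count: 0


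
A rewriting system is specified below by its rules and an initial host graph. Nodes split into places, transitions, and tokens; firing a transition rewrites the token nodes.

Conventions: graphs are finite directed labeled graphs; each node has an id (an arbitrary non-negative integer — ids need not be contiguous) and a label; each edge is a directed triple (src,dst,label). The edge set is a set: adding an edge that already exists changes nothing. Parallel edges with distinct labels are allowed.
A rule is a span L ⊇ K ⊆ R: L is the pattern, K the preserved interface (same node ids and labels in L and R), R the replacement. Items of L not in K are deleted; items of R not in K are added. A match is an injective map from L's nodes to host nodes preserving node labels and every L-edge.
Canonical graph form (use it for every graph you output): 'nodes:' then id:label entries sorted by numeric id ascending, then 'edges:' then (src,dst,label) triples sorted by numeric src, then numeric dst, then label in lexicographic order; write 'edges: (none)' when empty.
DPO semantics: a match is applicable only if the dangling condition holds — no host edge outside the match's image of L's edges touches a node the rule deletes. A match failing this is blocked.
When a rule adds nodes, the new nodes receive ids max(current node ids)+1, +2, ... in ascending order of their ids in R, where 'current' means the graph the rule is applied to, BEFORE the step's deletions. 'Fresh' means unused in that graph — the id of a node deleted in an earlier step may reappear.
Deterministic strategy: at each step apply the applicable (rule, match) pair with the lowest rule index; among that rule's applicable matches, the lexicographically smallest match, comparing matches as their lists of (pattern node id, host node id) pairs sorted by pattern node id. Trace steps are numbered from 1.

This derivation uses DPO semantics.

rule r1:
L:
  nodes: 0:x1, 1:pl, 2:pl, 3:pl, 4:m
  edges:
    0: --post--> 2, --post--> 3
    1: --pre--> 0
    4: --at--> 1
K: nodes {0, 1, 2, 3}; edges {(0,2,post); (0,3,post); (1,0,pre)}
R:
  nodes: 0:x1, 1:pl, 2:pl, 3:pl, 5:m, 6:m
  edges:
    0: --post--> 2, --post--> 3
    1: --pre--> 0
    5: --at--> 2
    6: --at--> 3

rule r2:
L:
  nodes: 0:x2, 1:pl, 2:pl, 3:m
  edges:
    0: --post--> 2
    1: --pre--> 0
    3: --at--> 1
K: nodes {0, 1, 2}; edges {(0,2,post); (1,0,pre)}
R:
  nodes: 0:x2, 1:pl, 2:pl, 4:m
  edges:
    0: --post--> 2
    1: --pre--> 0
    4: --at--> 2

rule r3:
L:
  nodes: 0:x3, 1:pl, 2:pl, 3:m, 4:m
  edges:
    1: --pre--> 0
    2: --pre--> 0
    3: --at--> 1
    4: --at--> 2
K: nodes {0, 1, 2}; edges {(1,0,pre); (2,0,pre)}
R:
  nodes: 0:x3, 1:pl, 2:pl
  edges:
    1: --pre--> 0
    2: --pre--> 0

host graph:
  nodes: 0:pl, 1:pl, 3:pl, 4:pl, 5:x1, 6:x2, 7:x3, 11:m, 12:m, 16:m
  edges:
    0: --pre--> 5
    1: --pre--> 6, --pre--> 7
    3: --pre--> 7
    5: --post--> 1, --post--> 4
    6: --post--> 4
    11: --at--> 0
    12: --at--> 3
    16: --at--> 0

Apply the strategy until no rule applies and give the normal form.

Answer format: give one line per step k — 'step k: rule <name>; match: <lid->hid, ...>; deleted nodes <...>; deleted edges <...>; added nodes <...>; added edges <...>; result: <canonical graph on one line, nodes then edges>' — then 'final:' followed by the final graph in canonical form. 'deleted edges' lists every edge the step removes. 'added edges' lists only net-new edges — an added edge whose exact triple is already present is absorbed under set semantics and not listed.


step 1: rule r1; match: 0->5, 1->0, 2->1, 3->4, 4->11; deleted nodes 11; deleted edges (11,0,at); added nodes 17, 18; added edges (17,1,at); (18,4,at); result: nodes: 0:pl, 1:pl, 3:pl, 4:pl, 5:x1, 6:x2, 7:x3, 12:m, 16:m, 17:m, 18:m edges: (0,5,pre); (1,6,pre); (1,7,pre); (3,7,pre); (5,1,post); (5,4,post); (6,4,post); (12,3,at); (16,0,at); (17,1,at); (18,4,at)
step 2: rule r1; match: 0->5, 1->0, 2->1, 3->4, 4->16; deleted nodes 16; deleted edges (16,0,at); added nodes 19, 20; added edges (19,1,at); (20,4,at); result: nodes: 0:pl, 1:pl, 3:pl, 4:pl, 5:x1, 6:x2, 7:x3, 12:m, 17:m, 18:m, 19:m, 20:m edges: (0,5,pre); (1,6,pre); (1,7,pre); (3,7,pre); (5,1,post); (5,4,post); (6,4,post); (12,3,at); (17,1,at); (18,4,at); (19,1,at); (20,4,at)
step 3: rule r2; match: 0->6, 1->1, 2->4, 3->17; deleted nodes 17; deleted edges (17,1,at); added nodes 21; added edges (21,4,at); result: nodes: 0:pl, 1:pl, 3:pl, 4:pl, 5:x1, 6:x2, 7:x3, 12:m, 18:m, 19:m, 20:m, 21:m edges: (0,5,pre); (1,6,pre); (1,7,pre); (3,7,pre); (5,1,post); (5,4,post); (6,4,post); (12,3,at); (18,4,at); (19,1,at); (20,4,at); (21,4,at)
step 4: rule r2; match: 0->6, 1->1, 2->4, 3->19; deleted nodes 19; deleted edges (19,1,at); added nodes 22; added edges (22,4,at); result: nodes: 0:pl, 1:pl, 3:pl, 4:pl, 5:x1, 6:x2, 7:x3, 12:m, 18:m, 20:m, 21:m, 22:m edges: (0,5,pre); (1,6,pre); (1,7,pre); (3,7,pre); (5,1,post); (5,4,post); (6,4,post); (12,3,at); (18,4,at); (20,4,at); (21,4,at); (22,4,at)
final:
nodes: 0:pl, 1:pl, 3:pl, 4:pl, 5:x1, 6:x2, 7:x3, 12:m, 18:m, 20:m, 21:m, 22:m
edges: (0,5,pre); (1,6,pre); (1,7,pre); (3,7,pre); (5,1,post); (5,4,post); (6,4,post); (12,3,at); (18,4,at); (20,4,at); (21,4,at); (22,4,at)
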